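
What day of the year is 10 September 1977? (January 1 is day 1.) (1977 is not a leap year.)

Days in months before September: 31 + 28 + 31 + 30 + 31 + 30 + 31 + 31 = 243.
Plus 10 days into September → day 253.

253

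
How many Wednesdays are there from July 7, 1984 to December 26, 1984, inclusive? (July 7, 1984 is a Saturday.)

July 7, 1984 is a Saturday; the first Wednesday on or after it is July 11, 1984 (4 days later).
From July 11, 1984 to December 26, 1984: 20 + 31 + 30 + 31 + 30 + 26 = 168 days (rest of July, August, September, October, November, December).
168 ÷ 7 = 24 full weeks with remainder 0, so 24 more Wednesdays after the first → 25.

25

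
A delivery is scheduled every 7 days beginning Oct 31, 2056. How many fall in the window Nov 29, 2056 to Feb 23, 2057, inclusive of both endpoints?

Occurrences land 7·i days after Oct 31, 2056 for i = 0, 1, 2, …
Nov 29, 2056 is 29 days after the start; 29 ÷ 7 = 4 remainder 1; since the remainder is 1, round up to i = 5. First occurrence in the window: #6 on Dec 5, 2056 (5×7 = 35 days in).
Feb 23, 2057 is 115 days after the start; 115 ÷ 7 = 16 remainder 3. Last occurrence in the window: #17 on Feb 20, 2057.
Occurrences #6 through #17: 12 in total.

12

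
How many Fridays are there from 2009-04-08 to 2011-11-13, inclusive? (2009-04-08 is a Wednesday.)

2009-04-08 is a Wednesday; the first Friday on or after it is 2009-04-10 (2 days later).
From 2009-04-10 to 2011-11-13: 265 + 365 + 317 = 947 days (rest of 2009, 2010, to 2011-11-13 in 2011).
947 ÷ 7 = 135 full weeks with remainder 2, so 135 more Fridays after the first → 136.

136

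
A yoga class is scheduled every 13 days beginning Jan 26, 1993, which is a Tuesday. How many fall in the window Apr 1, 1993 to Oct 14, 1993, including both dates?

Occurrences land 13·i days after Jan 26, 1993 for i = 0, 1, 2, …
Apr 1, 1993 is 65 days after the start; 65 ÷ 13 = 5 remainder 0. First occurrence in the window: #6 on Apr 1, 1993 (5×13 = 65 days in).
Oct 14, 1993 is 261 days after the start; 261 ÷ 13 = 20 remainder 1. Last occurrence in the window: #21 on Oct 13, 1993.
Occurrences #6 through #21: 16 in total.

16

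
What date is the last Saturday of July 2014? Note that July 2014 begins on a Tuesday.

July 2014 begins on a Tuesday, so the first Saturday is July 5 (4 days later).
July 2014 has 31 days. Adding weeks: 5, 12, 19, 26 — the last one ≤ 31 is the 26th.

2014-07-26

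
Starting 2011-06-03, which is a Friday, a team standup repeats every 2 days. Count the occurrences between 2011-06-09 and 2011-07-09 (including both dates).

Occurrences land 2·i days after 2011-06-03 for i = 0, 1, 2, …
2011-06-09 is 6 days after the start; 6 ÷ 2 = 3 remainder 0. First occurrence in the window: #4 on 2011-06-09 (3×2 = 6 days in).
2011-07-09 is 36 days after the start; 36 ÷ 2 = 18 remainder 0. Last occurrence in the window: #19 on 2011-07-09.
Occurrences #4 through #19: 16 in total.

16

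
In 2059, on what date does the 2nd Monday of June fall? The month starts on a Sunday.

9 June 2059

June 2059 begins on a Sunday, so the first Monday is June 2 (1 day later).
The 2nd Monday is 1 weeks later: 2 + 7 = 9.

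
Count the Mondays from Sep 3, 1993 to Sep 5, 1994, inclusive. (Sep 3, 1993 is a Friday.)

53

Sep 3, 1993 is a Friday; the first Monday on or after it is Sep 6, 1993 (3 days later).
From Sep 6, 1993 to Sep 5, 1994: 116 + 248 = 364 days (rest of 1993, to Sep 5, 1994 in 1994).
364 ÷ 7 = 52 full weeks with remainder 0, so 52 more Mondays after the first → 53.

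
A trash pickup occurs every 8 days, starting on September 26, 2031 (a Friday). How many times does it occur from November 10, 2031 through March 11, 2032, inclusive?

Occurrences land 8·i days after September 26, 2031 for i = 0, 1, 2, …
November 10, 2031 is 45 days after the start; 45 ÷ 8 = 5 remainder 5; since the remainder is 5, round up to i = 6. First occurrence in the window: #7 on November 13, 2031 (6×8 = 48 days in).
March 11, 2032 is 167 days after the start; 167 ÷ 8 = 20 remainder 7. Last occurrence in the window: #21 on March 4, 2032.
Occurrences #7 through #21: 15 in total.

15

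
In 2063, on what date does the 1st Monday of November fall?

November 2063 begins on a Thursday, so the first Monday is November 5 (4 days later).

November 5, 2063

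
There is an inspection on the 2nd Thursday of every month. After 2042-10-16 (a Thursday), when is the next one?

2042-11-13

October 2042 starts on a Wednesday; its first Thursday is the 2nd, so the 2nd Thursday is the 9th — 2042-10-09.
That is not after 2042-10-16, so look at November 2042.
November 2042 starts on a Saturday; its first Thursday is the 6th, so the 2nd Thursday is the 13th — 2042-11-13.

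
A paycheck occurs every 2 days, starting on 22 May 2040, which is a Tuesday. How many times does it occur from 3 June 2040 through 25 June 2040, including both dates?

Occurrences land 2·i days after 22 May 2040 for i = 0, 1, 2, …
3 June 2040 is 12 days after the start; 12 ÷ 2 = 6 remainder 0. First occurrence in the window: #7 on 3 June 2040 (6×2 = 12 days in).
25 June 2040 is 34 days after the start; 34 ÷ 2 = 17 remainder 0. Last occurrence in the window: #18 on 25 June 2040.
Occurrences #7 through #18: 12 in total.

12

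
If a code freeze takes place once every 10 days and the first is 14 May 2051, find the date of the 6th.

3 July 2051

The 6th occurrence is 5 intervals after the first: 5 × 10 = 50 days after 14 May 2051.
May has 31 days — 17 days to the end of May leaves 33.
June has 30 days (3 left).
3 days into July → 3 July 2051.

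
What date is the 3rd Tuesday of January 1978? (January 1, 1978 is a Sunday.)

January 1978 begins on a Sunday, so the first Tuesday is January 3 (2 days later).
The 3rd Tuesday is 2 weeks later: 3 + 14 = 17.

January 17, 1978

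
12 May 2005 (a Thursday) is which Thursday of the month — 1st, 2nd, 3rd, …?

Day 12 falls in week ⌈12/7⌉ of the month.
Days 1–7 hold the 1st Thursday, 8–14 the 2nd, 15–21 the 3rd, 22–28 the 4th, 29–31 the 5th.
12 is in the range for the 2nd.

2nd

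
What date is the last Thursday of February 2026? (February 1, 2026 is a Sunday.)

February 2026 begins on a Sunday, so the first Thursday is February 5 (4 days later).
February 2026 has 28 days. Adding weeks: 5, 12, 19, 26 — the last one ≤ 28 is the 26th.

2026-02-26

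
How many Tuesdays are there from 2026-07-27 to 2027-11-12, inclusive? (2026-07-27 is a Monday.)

2026-07-27 is a Monday; the first Tuesday on or after it is 2026-07-28 (1 day later).
From 2026-07-28 to 2027-11-12: 156 + 316 = 472 days (rest of 2026, to 2027-11-12 in 2027).
472 ÷ 7 = 67 full weeks with remainder 3, so 67 more Tuesdays after the first → 68.

68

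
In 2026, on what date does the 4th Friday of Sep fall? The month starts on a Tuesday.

Sep 25, 2026

Sep 2026 begins on a Tuesday, so the first Friday is Sep 4 (3 days later).
The 4th Friday is 3 weeks later: 4 + 21 = 25.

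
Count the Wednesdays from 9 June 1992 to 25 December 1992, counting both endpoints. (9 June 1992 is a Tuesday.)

9 June 1992 is a Tuesday; the first Wednesday on or after it is 10 June 1992 (1 day later).
From 10 June 1992 to 25 December 1992: 20 + 31 + 31 + 30 + 31 + 30 + 25 = 198 days (rest of June, July, August, September, October, November, December).
198 ÷ 7 = 28 full weeks with remainder 2, so 28 more Wednesdays after the first → 29.

29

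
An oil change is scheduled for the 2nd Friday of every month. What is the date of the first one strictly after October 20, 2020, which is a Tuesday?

November 13, 2020

October 2020 starts on a Thursday; its first Friday is the 2nd, so the 2nd Friday is the 9th — October 9, 2020.
That is not after October 20, 2020, so look at November 2020.
November 2020 starts on a Sunday; its first Friday is the 6th, so the 2nd Friday is the 13th — November 13, 2020.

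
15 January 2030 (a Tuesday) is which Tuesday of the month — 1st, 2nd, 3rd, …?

Day 15 falls in week ⌈15/7⌉ of the month.
Days 1–7 hold the 1st Tuesday, 8–14 the 2nd, 15–21 the 3rd, 22–28 the 4th, 29–31 the 5th.
15 is in the range for the 3rd.

3rd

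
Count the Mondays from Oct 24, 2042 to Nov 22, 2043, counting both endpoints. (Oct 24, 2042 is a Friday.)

Oct 24, 2042 is a Friday; the first Monday on or after it is Oct 27, 2042 (3 days later).
From Oct 27, 2042 to Nov 22, 2043: 65 + 326 = 391 days (rest of 2042, to Nov 22, 2043 in 2043).
391 ÷ 7 = 55 full weeks with remainder 6, so 55 more Mondays after the first → 56.

56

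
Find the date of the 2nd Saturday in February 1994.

February 1994 begins on a Tuesday, so the first Saturday is February 5 (4 days later).
The 2nd Saturday is 1 weeks later: 5 + 7 = 12.

February 12, 1994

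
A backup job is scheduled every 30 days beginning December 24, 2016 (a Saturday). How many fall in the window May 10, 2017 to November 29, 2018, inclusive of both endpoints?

Occurrences land 30·i days after December 24, 2016 for i = 0, 1, 2, …
May 10, 2017 is 137 days after the start; 137 ÷ 30 = 4 remainder 17; since the remainder is 17, round up to i = 5. First occurrence in the window: #6 on May 23, 2017 (5×30 = 150 days in).
November 29, 2018 is 705 days after the start; 705 ÷ 30 = 23 remainder 15. Last occurrence in the window: #24 on November 14, 2018.
Occurrences #6 through #24: 19 in total.

19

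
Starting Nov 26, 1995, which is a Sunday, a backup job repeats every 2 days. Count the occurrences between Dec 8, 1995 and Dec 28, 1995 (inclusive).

Occurrences land 2·i days after Nov 26, 1995 for i = 0, 1, 2, …
Dec 8, 1995 is 12 days after the start; 12 ÷ 2 = 6 remainder 0. First occurrence in the window: #7 on Dec 8, 1995 (6×2 = 12 days in).
Dec 28, 1995 is 32 days after the start; 32 ÷ 2 = 16 remainder 0. Last occurrence in the window: #17 on Dec 28, 1995.
Occurrences #7 through #17: 11 in total.

11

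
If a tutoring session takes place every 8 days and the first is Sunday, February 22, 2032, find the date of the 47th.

February 24, 2033

The 47th occurrence is 46 intervals after the first: 46 × 8 = 368 days after February 22, 2032.
February has 29 days — 7 days to the end of February leaves 361.
March has 31 days (330 left).
April has 30 days (300 left).
May has 31 days (269 left).
June has 30 days (239 left).
July has 31 days (208 left).
August has 31 days (177 left).
September has 30 days (147 left).
October has 31 days (116 left).
November has 30 days (86 left).
December has 31 days (55 left).
January has 31 days (24 left).
24 days into February → February 24, 2033.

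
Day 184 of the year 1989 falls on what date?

July 3, 1989

January has 31 days (184 − 31 = 153 remain).
February has 28 days (153 − 28 = 125 remain).
March has 31 days (125 − 31 = 94 remain).
April has 30 days (94 − 30 = 64 remain).
May has 31 days (64 − 31 = 33 remain).
June has 30 days (33 − 30 = 3 remain).
3 into July → July 3.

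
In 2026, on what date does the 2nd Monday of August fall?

August 10, 2026

The first Monday of August 2026 is August 3.
The 2nd Monday is 1 weeks later: 3 + 7 = 10.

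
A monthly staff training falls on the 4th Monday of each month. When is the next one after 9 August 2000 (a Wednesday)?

August 2000 starts on a Tuesday; its first Monday is the 7th, so the 4th Monday is the 28th — 28 August 2000.
28 August 2000 is after 9 August 2000, so that is the next one.

28 August 2000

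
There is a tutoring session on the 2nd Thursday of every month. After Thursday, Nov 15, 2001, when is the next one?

Nov 2001 starts on a Thursday; its first Thursday is the 1st, so the 2nd Thursday is the 8th — Nov 8, 2001.
That is not after Nov 15, 2001, so look at Dec 2001.
Dec 2001 starts on a Saturday; its first Thursday is the 6th, so the 2nd Thursday is the 13th — Dec 13, 2001.

Dec 13, 2001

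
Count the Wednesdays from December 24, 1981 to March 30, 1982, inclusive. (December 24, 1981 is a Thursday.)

December 24, 1981 is a Thursday; the first Wednesday on or after it is December 30, 1981 (6 days later).
From December 30, 1981 to March 30, 1982: 1 + 31 + 28 + 30 = 90 days (rest of December, January, February, March).
90 ÷ 7 = 12 full weeks with remainder 6, so 12 more Wednesdays after the first → 13.

13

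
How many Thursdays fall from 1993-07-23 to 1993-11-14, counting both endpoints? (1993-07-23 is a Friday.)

1993-07-23 is a Friday; the first Thursday on or after it is 1993-07-29 (6 days later).
From 1993-07-29 to 1993-11-14: 2 + 31 + 30 + 31 + 14 = 108 days (rest of July, August, September, October, November).
108 ÷ 7 = 15 full weeks with remainder 3, so 15 more Thursdays after the first → 16.

16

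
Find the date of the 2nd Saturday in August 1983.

August 1983 begins on a Monday, so the first Saturday is August 6 (5 days later).
The 2nd Saturday is 1 weeks later: 6 + 7 = 13.

1983-08-13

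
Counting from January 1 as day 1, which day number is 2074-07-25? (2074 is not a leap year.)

206

Days in months before July: 31 + 28 + 31 + 30 + 31 + 30 = 181.
Plus 25 days into July → day 206.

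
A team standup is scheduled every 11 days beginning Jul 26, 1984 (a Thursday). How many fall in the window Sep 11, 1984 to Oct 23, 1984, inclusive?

Occurrences land 11·i days after Jul 26, 1984 for i = 0, 1, 2, …
Sep 11, 1984 is 47 days after the start; 47 ÷ 11 = 4 remainder 3; since the remainder is 3, round up to i = 5. First occurrence in the window: #6 on Sep 19, 1984 (5×11 = 55 days in).
Oct 23, 1984 is 89 days after the start; 89 ÷ 11 = 8 remainder 1. Last occurrence in the window: #9 on Oct 22, 1984.
Occurrences #6 through #9: 4 in total.

4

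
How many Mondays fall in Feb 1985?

Feb 1, 1985 is a Friday; the first Monday on or after it is Feb 4, 1985 (3 days later).
From Feb 4, 1985 to Feb 28, 1985 is 28 − 4 = 24 days.
24 ÷ 7 = 3 full weeks with remainder 3, so 3 more Mondays after the first → 4.

4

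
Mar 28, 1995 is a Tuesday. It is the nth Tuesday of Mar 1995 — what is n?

4th

Day 28 falls in week ⌈28/7⌉ of the month.
Days 1–7 hold the 1st Tuesday, 8–14 the 2nd, 15–21 the 3rd, 22–28 the 4th, 29–31 the 5th.
28 is in the range for the 4th.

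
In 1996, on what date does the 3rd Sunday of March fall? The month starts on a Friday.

March 17, 1996

March 1996 begins on a Friday, so the first Sunday is March 3 (2 days later).
The 3rd Sunday is 2 weeks later: 3 + 14 = 17.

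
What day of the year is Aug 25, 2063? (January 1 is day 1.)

237

Days in months before Aug: 31 + 28 + 31 + 30 + 31 + 30 + 31 = 212.
Plus 25 days into Aug → day 237.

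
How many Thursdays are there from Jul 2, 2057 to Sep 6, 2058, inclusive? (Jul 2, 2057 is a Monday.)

62

Jul 2, 2057 is a Monday; the first Thursday on or after it is Jul 5, 2057 (3 days later).
From Jul 5, 2057 to Sep 6, 2058: 179 + 249 = 428 days (rest of 2057, to Sep 6, 2058 in 2058).
428 ÷ 7 = 61 full weeks with remainder 1, so 61 more Thursdays after the first → 62.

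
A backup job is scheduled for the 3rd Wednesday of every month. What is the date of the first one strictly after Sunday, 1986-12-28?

December 1986 starts on a Monday; its first Wednesday is the 3rd, so the 3rd Wednesday is the 17th — 1986-12-17.
That is not after 1986-12-28, so look at January 1987.
January 1987 starts on a Thursday; its first Wednesday is the 7th, so the 3rd Wednesday is the 21st — 1987-01-21.

1987-01-21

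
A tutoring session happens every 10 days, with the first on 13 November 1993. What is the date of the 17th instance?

22 April 1994

The 17th occurrence is 16 intervals after the first: 16 × 10 = 160 days after 13 November 1993.
November has 30 days — 17 days to the end of November leaves 143.
December has 31 days (112 left).
January has 31 days (81 left).
February has 28 days (53 left).
March has 31 days (22 left).
22 days into April → 22 April 1994.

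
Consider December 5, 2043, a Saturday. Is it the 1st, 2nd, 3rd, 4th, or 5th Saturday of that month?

Day 5 falls in week ⌈5/7⌉ of the month.
Days 1–7 hold the 1st Saturday, 8–14 the 2nd, 15–21 the 3rd, 22–28 the 4th, 29–31 the 5th.
5 is in the range for the 1st.

1st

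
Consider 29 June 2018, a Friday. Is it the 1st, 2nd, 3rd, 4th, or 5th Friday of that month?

5th

Day 29 falls in week ⌈29/7⌉ of the month.
Days 1–7 hold the 1st Friday, 8–14 the 2nd, 15–21 the 3rd, 22–28 the 4th, 29–31 the 5th.
29 is in the range for the 5th.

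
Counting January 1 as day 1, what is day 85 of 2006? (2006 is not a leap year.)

March 26, 2006

January has 31 days (85 − 31 = 54 remain).
February has 28 days (54 − 28 = 26 remain).
26 into March → March 26.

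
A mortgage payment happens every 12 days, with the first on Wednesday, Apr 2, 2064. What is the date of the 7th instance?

The 7th occurrence is 6 intervals after the first: 6 × 12 = 72 days after Apr 2, 2064.
Apr has 30 days — 28 days to the end of Apr leaves 44.
May has 31 days (13 left).
13 days into Jun → Jun 13, 2064.

Jun 13, 2064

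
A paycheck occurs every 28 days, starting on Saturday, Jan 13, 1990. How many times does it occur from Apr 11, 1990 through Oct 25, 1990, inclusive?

7

Occurrences land 28·i days after Jan 13, 1990 for i = 0, 1, 2, …
Apr 11, 1990 is 88 days after the start; 88 ÷ 28 = 3 remainder 4; since the remainder is 4, round up to i = 4. First occurrence in the window: #5 on May 5, 1990 (4×28 = 112 days in).
Oct 25, 1990 is 285 days after the start; 285 ÷ 28 = 10 remainder 5. Last occurrence in the window: #11 on Oct 20, 1990.
Occurrences #5 through #11: 7 in total.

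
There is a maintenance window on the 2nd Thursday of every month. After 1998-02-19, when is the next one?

1998-03-12

February 1998 starts on a Sunday; its first Thursday is the 5th, so the 2nd Thursday is the 12th — 1998-02-12.
That is not after 1998-02-19, so look at March 1998.
March 1998 starts on a Sunday; its first Thursday is the 5th, so the 2nd Thursday is the 12th — 1998-03-12.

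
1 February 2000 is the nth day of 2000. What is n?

32

Days in months before February: 31 = 31.
Plus 1 day into February → day 32.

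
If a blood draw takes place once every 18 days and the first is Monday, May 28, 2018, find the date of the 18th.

The 18th occurrence is 17 intervals after the first: 17 × 18 = 306 days after May 28, 2018.
May has 31 days — 3 days to the end of May leaves 303.
Jun has 30 days (273 left).
Jul has 31 days (242 left).
Aug has 31 days (211 left).
Sep has 30 days (181 left).
Oct has 31 days (150 left).
Nov has 30 days (120 left).
Dec has 31 days (89 left).
Jan has 31 days (58 left).
Feb has 28 days (30 left).
30 days into Mar → Mar 30, 2019.

Mar 30, 2019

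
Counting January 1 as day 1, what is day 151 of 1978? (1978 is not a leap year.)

January has 31 days (151 − 31 = 120 remain).
February has 28 days (120 − 28 = 92 remain).
March has 31 days (92 − 31 = 61 remain).
April has 30 days (61 − 30 = 31 remain).
31 into May → May 31.

1978-05-31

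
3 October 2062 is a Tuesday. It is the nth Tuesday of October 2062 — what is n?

1st

Day 3 falls in week ⌈3/7⌉ of the month.
Days 1–7 hold the 1st Tuesday, 8–14 the 2nd, 15–21 the 3rd, 22–28 the 4th, 29–31 the 5th.
3 is in the range for the 1st.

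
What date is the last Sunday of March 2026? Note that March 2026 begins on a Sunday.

March 2026 begins on a Sunday, so the first Sunday is March 1.
March 2026 has 31 days. Adding weeks: 1, 8, 15, 22, 29 — the last one ≤ 31 is the 29th.

March 29, 2026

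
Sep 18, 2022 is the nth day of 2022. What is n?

Days in months before Sep: 31 + 28 + 31 + 30 + 31 + 30 + 31 + 31 = 243.
Plus 18 days into Sep → day 261.

261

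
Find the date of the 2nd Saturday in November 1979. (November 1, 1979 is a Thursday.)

November 1979 begins on a Thursday, so the first Saturday is November 3 (2 days later).
The 2nd Saturday is 1 weeks later: 3 + 7 = 10.

1979-11-10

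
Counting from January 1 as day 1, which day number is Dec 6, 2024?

341

Days in months before Dec: 31 + 29 + 31 + 30 + 31 + 30 + 31 + 31 + 30 + 31 + 30 = 335.
Plus 6 days into Dec → day 341.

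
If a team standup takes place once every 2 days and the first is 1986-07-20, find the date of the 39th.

The 39th occurrence is 38 intervals after the first: 38 × 2 = 76 days after 1986-07-20.
July has 31 days — 11 days to the end of July leaves 65.
August has 31 days (34 left).
September has 30 days (4 left).
4 days into October → 1986-10-04.

1986-10-04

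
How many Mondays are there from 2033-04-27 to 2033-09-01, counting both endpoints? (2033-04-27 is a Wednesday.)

2033-04-27 is a Wednesday; the first Monday on or after it is 2033-05-02 (5 days later).
From 2033-05-02 to 2033-09-01: 29 + 30 + 31 + 31 + 1 = 122 days (rest of May, June, July, August, September).
122 ÷ 7 = 17 full weeks with remainder 3, so 17 more Mondays after the first → 18.

18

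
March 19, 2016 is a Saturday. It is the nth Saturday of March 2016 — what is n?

3rd

Day 19 falls in week ⌈19/7⌉ of the month.
Days 1–7 hold the 1st Saturday, 8–14 the 2nd, 15–21 the 3rd, 22–28 the 4th, 29–31 the 5th.
19 is in the range for the 3rd.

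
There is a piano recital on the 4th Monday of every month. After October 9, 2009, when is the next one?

October 26, 2009

October 2009 starts on a Thursday; its first Monday is the 5th, so the 4th Monday is the 26th — October 26, 2009.
October 26, 2009 is after October 9, 2009, so that is the next one.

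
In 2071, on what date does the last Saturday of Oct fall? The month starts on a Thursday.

Oct 2071 begins on a Thursday, so the first Saturday is Oct 3 (2 days later).
Oct 2071 has 31 days. Adding weeks: 3, 10, 17, 24, 31 — the last one ≤ 31 is the 31st.

Oct 31, 2071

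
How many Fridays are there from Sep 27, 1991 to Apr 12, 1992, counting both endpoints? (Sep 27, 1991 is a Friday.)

29

Sep 27, 1991 is a Friday; the first Friday on or after it is Sep 27, 1991.
From Sep 27, 1991 to Apr 12, 1992: 3 + 31 + 30 + 31 + 31 + 29 + 31 + 12 = 198 days (rest of Sep, Oct, Nov, Dec, Jan, Feb, Mar, Apr).
198 ÷ 7 = 28 full weeks with remainder 2, so 28 more Fridays after the first → 29.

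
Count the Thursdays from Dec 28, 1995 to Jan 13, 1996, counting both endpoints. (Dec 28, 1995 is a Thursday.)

3

Dec 28, 1995 is a Thursday; the first Thursday on or after it is Dec 28, 1995.
From Dec 28, 1995 to Jan 13, 1996: 3 + 13 = 16 days (rest of Dec, Jan).
16 ÷ 7 = 2 full weeks with remainder 2, so 2 more Thursdays after the first → 3.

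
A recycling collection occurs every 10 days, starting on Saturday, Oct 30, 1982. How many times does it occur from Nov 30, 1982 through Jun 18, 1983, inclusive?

Occurrences land 10·i days after Oct 30, 1982 for i = 0, 1, 2, …
Nov 30, 1982 is 31 days after the start; 31 ÷ 10 = 3 remainder 1; since the remainder is 1, round up to i = 4. First occurrence in the window: #5 on Dec 9, 1982 (4×10 = 40 days in).
Jun 18, 1983 is 231 days after the start; 231 ÷ 10 = 23 remainder 1. Last occurrence in the window: #24 on Jun 17, 1983.
Occurrences #5 through #24: 20 in total.

20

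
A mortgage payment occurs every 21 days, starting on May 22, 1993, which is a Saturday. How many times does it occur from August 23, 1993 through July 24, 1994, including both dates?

Occurrences land 21·i days after May 22, 1993 for i = 0, 1, 2, …
August 23, 1993 is 93 days after the start; 93 ÷ 21 = 4 remainder 9; since the remainder is 9, round up to i = 5. First occurrence in the window: #6 on September 4, 1993 (5×21 = 105 days in).
July 24, 1994 is 428 days after the start; 428 ÷ 21 = 20 remainder 8. Last occurrence in the window: #21 on July 16, 1994.
Occurrences #6 through #21: 16 in total.

16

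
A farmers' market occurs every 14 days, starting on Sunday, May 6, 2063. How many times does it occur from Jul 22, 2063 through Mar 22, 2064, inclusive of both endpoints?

Occurrences land 14·i days after May 6, 2063 for i = 0, 1, 2, …
Jul 22, 2063 is 77 days after the start; 77 ÷ 14 = 5 remainder 7; since the remainder is 7, round up to i = 6. First occurrence in the window: #7 on Jul 29, 2063 (6×14 = 84 days in).
Mar 22, 2064 is 321 days after the start; 321 ÷ 14 = 22 remainder 13. Last occurrence in the window: #23 on Mar 9, 2064.
Occurrences #7 through #23: 17 in total.

17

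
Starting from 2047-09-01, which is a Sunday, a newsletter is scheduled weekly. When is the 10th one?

The 10th occurrence is 9 intervals after the first: 9 × 7 = 63 days after 2047-09-01.
September has 30 days — 29 days to the end of September leaves 34.
October has 31 days (3 left).
3 days into November → 2047-11-03.

2047-11-03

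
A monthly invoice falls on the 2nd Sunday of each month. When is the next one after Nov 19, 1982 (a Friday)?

Nov 1982 starts on a Monday; its first Sunday is the 7th, so the 2nd Sunday is the 14th — Nov 14, 1982.
That is not after Nov 19, 1982, so look at Dec 1982.
Dec 1982 starts on a Wednesday; its first Sunday is the 5th, so the 2nd Sunday is the 12th — Dec 12, 1982.

Dec 12, 1982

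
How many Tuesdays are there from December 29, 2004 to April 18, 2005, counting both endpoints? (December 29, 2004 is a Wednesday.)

December 29, 2004 is a Wednesday; the first Tuesday on or after it is January 4, 2005 (6 days later).
From January 4, 2005 to April 18, 2005: 27 + 28 + 31 + 18 = 104 days (rest of January, February, March, April).
104 ÷ 7 = 14 full weeks with remainder 6, so 14 more Tuesdays after the first → 15.

15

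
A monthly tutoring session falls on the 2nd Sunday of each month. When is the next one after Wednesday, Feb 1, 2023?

Feb 12, 2023

Feb 2023 starts on a Wednesday; its first Sunday is the 5th, so the 2nd Sunday is the 12th — Feb 12, 2023.
Feb 12, 2023 is after Feb 1, 2023, so that is the next one.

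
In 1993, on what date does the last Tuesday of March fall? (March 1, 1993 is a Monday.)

March 1993 begins on a Monday, so the first Tuesday is March 2 (1 day later).
March 1993 has 31 days. Adding weeks: 2, 9, 16, 23, 30 — the last one ≤ 31 is the 30th.

30 March 1993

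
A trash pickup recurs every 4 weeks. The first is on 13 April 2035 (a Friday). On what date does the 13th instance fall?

The 13th occurrence is 12 intervals after the first: 12 × 28 = 336 days after 13 April 2035.
April has 30 days — 17 days to the end of April leaves 319.
May has 31 days (288 left).
June has 30 days (258 left).
July has 31 days (227 left).
August has 31 days (196 left).
September has 30 days (166 left).
October has 31 days (135 left).
November has 30 days (105 left).
December has 31 days (74 left).
January has 31 days (43 left).
February has 29 days (14 left).
14 days into March → 14 March 2036.

14 March 2036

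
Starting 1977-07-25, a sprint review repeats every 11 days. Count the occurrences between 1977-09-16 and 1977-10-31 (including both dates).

4

Occurrences land 11·i days after 1977-07-25 for i = 0, 1, 2, …
1977-09-16 is 53 days after the start; 53 ÷ 11 = 4 remainder 9; since the remainder is 9, round up to i = 5. First occurrence in the window: #6 on 1977-09-18 (5×11 = 55 days in).
1977-10-31 is 98 days after the start; 98 ÷ 11 = 8 remainder 10. Last occurrence in the window: #9 on 1977-10-21.
Occurrences #6 through #9: 4 in total.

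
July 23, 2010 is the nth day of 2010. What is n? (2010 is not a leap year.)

Days in months before July: 31 + 28 + 31 + 30 + 31 + 30 = 181.
Plus 23 days into July → day 204.

204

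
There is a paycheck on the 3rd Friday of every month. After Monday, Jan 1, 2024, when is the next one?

Jan 2024 starts on a Monday; its first Friday is the 5th, so the 3rd Friday is the 19th — Jan 19, 2024.
Jan 19, 2024 is after Jan 1, 2024, so that is the next one.

Jan 19, 2024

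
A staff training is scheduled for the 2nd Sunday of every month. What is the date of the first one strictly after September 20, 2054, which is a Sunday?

October 11, 2054

September 2054 starts on a Tuesday; its first Sunday is the 6th, so the 2nd Sunday is the 13th — September 13, 2054.
That is not after September 20, 2054, so look at October 2054.
October 2054 starts on a Thursday; its first Sunday is the 4th, so the 2nd Sunday is the 11th — October 11, 2054.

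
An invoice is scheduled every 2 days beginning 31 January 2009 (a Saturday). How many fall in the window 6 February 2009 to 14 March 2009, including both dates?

Occurrences land 2·i days after 31 January 2009 for i = 0, 1, 2, …
6 February 2009 is 6 days after the start; 6 ÷ 2 = 3 remainder 0. First occurrence in the window: #4 on 6 February 2009 (3×2 = 6 days in).
14 March 2009 is 42 days after the start; 42 ÷ 2 = 21 remainder 0. Last occurrence in the window: #22 on 14 March 2009.
Occurrences #4 through #22: 19 in total.

19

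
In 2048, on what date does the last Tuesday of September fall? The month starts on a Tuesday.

2048-09-29

September 2048 begins on a Tuesday, so the first Tuesday is September 1.
September 2048 has 30 days. Adding weeks: 1, 8, 15, 22, 29 — the last one ≤ 30 is the 29th.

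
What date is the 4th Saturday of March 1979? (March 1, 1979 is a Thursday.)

March 1979 begins on a Thursday, so the first Saturday is March 3 (2 days later).
The 4th Saturday is 3 weeks later: 3 + 21 = 24.

24 March 1979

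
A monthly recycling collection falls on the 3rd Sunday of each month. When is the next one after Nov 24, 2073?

Dec 17, 2073

Nov 2073 starts on a Wednesday; its first Sunday is the 5th, so the 3rd Sunday is the 19th — Nov 19, 2073.
That is not after Nov 24, 2073, so look at Dec 2073.
Dec 2073 starts on a Friday; its first Sunday is the 3rd, so the 3rd Sunday is the 17th — Dec 17, 2073.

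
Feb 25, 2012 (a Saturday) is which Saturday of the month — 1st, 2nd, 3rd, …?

Day 25 falls in week ⌈25/7⌉ of the month.
Days 1–7 hold the 1st Saturday, 8–14 the 2nd, 15–21 the 3rd, 22–28 the 4th, 29–31 the 5th.
25 is in the range for the 4th.

4th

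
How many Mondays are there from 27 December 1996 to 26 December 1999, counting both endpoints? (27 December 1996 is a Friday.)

27 December 1996 is a Friday; the first Monday on or after it is 30 December 1996 (3 days later).
From 30 December 1996 to 26 December 1999: 1 + 365 + 365 + 360 = 1091 days (rest of 1996, 1997, 1998, to 26 December 1999 in 1999).
1091 ÷ 7 = 155 full weeks with remainder 6, so 155 more Mondays after the first → 156.

156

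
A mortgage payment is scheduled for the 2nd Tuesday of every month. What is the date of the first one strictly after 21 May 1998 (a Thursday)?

May 1998 starts on a Friday; its first Tuesday is the 5th, so the 2nd Tuesday is the 12th — 12 May 1998.
That is not after 21 May 1998, so look at June 1998.
June 1998 starts on a Monday; its first Tuesday is the 2nd, so the 2nd Tuesday is the 9th — 9 June 1998.

9 June 1998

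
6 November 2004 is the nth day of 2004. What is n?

311

Days in months before November: 31 + 29 + 31 + 30 + 31 + 30 + 31 + 31 + 30 + 31 = 305.
Plus 6 days into November → day 311.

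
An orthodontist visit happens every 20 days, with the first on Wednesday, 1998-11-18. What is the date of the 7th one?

1999-03-18

The 7th occurrence is 6 intervals after the first: 6 × 20 = 120 days after 1998-11-18.
November has 30 days — 12 days to the end of November leaves 108.
December has 31 days (77 left).
January has 31 days (46 left).
February has 28 days (18 left).
18 days into March → 1999-03-18.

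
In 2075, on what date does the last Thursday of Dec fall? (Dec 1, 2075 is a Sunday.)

Dec 2075 begins on a Sunday, so the first Thursday is Dec 5 (4 days later).
Dec 2075 has 31 days. Adding weeks: 5, 12, 19, 26 — the last one ≤ 31 is the 26th.

Dec 26, 2075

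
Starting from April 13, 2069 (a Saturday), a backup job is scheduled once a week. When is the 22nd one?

September 7, 2069

The 22nd occurrence is 21 intervals after the first: 21 × 7 = 147 days after April 13, 2069.
April has 30 days — 17 days to the end of April leaves 130.
May has 31 days (99 left).
June has 30 days (69 left).
July has 31 days (38 left).
August has 31 days (7 left).
7 days into September → September 7, 2069.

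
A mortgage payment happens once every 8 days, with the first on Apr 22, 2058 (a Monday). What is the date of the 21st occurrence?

Sep 29, 2058

The 21st occurrence is 20 intervals after the first: 20 × 8 = 160 days after Apr 22, 2058.
Apr has 30 days — 8 days to the end of Apr leaves 152.
May has 31 days (121 left).
Jun has 30 days (91 left).
Jul has 31 days (60 left).
Aug has 31 days (29 left).
29 days into Sep → Sep 29, 2058.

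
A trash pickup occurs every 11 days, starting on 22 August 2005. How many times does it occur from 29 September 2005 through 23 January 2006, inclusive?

Occurrences land 11·i days after 22 August 2005 for i = 0, 1, 2, …
29 September 2005 is 38 days after the start; 38 ÷ 11 = 3 remainder 5; since the remainder is 5, round up to i = 4. First occurrence in the window: #5 on 5 October 2005 (4×11 = 44 days in).
23 January 2006 is 154 days after the start; 154 ÷ 11 = 14 remainder 0. Last occurrence in the window: #15 on 23 January 2006.
Occurrences #5 through #15: 11 in total.

11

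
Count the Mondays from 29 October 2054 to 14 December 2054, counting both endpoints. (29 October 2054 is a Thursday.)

29 October 2054 is a Thursday; the first Monday on or after it is 2 November 2054 (4 days later).
From 2 November 2054 to 14 December 2054: 28 + 14 = 42 days (rest of November, December).
42 ÷ 7 = 6 full weeks with remainder 0, so 6 more Mondays after the first → 7.

7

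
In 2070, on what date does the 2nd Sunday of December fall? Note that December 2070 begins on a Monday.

December 14, 2070

December 2070 begins on a Monday, so the first Sunday is December 7 (6 days later).
The 2nd Sunday is 1 weeks later: 7 + 7 = 14.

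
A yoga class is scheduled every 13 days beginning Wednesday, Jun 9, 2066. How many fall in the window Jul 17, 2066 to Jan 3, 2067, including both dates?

Occurrences land 13·i days after Jun 9, 2066 for i = 0, 1, 2, …
Jul 17, 2066 is 38 days after the start; 38 ÷ 13 = 2 remainder 12; since the remainder is 12, round up to i = 3. First occurrence in the window: #4 on Jul 18, 2066 (3×13 = 39 days in).
Jan 3, 2067 is 208 days after the start; 208 ÷ 13 = 16 remainder 0. Last occurrence in the window: #17 on Jan 3, 2067.
Occurrences #4 through #17: 14 in total.

14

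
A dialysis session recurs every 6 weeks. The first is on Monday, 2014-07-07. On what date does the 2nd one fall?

The 2nd occurrence is 1 interval after the first: 1 × 42 = 42 days after 2014-07-07.
July has 31 days — 24 days to the end of July leaves 18.
18 days into August → 2014-08-18.

2014-08-18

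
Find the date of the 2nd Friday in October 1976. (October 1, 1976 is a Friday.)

October 8, 1976

October 1976 begins on a Friday, so the first Friday is October 1.
The 2nd Friday is 1 weeks later: 1 + 7 = 8.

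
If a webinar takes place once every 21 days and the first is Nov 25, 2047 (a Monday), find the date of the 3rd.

The 3rd occurrence is 2 intervals after the first: 2 × 21 = 42 days after Nov 25, 2047.
Nov has 30 days — 5 days to the end of Nov leaves 37.
Dec has 31 days (6 left).
6 days into Jan → Jan 6, 2048.

Jan 6, 2048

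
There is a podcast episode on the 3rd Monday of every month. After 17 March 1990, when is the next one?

March 1990 starts on a Thursday; its first Monday is the 5th, so the 3rd Monday is the 19th — 19 March 1990.
19 March 1990 is after 17 March 1990, so that is the next one.

19 March 1990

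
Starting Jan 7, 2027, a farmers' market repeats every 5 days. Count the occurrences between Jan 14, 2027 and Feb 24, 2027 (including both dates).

Occurrences land 5·i days after Jan 7, 2027 for i = 0, 1, 2, …
Jan 14, 2027 is 7 days after the start; 7 ÷ 5 = 1 remainder 2; since the remainder is 2, round up to i = 2. First occurrence in the window: #3 on Jan 17, 2027 (2×5 = 10 days in).
Feb 24, 2027 is 48 days after the start; 48 ÷ 5 = 9 remainder 3. Last occurrence in the window: #10 on Feb 21, 2027.
Occurrences #3 through #10: 8 in total.

8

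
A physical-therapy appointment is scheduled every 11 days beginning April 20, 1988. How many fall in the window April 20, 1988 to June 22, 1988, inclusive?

Occurrences land 11·i days after April 20, 1988 for i = 0, 1, 2, …
The window opens on the start date, so the first occurrence inside is #1 on April 20, 1988.
June 22, 1988 is 63 days after the start; 63 ÷ 11 = 5 remainder 8. Last occurrence in the window: #6 on June 14, 1988.
Occurrences #1 through #6: 6 in total.

6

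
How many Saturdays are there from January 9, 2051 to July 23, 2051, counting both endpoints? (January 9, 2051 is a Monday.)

28

January 9, 2051 is a Monday; the first Saturday on or after it is January 14, 2051 (5 days later).
From January 14, 2051 to July 23, 2051: 17 + 28 + 31 + 30 + 31 + 30 + 23 = 190 days (rest of January, February, March, April, May, June, July).
190 ÷ 7 = 27 full weeks with remainder 1, so 27 more Saturdays after the first → 28.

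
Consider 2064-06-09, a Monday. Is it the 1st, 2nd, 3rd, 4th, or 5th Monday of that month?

2nd

Day 9 falls in week ⌈9/7⌉ of the month.
Days 1–7 hold the 1st Monday, 8–14 the 2nd, 15–21 the 3rd, 22–28 the 4th, 29–31 the 5th.
9 is in the range for the 2nd.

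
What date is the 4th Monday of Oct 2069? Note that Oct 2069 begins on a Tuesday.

Oct 2069 begins on a Tuesday, so the first Monday is Oct 7 (6 days later).
The 4th Monday is 3 weeks later: 7 + 21 = 28.

Oct 28, 2069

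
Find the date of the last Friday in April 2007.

April 27, 2007

April 2007 begins on a Sunday, so the first Friday is April 6 (5 days later).
April 2007 has 30 days. Adding weeks: 6, 13, 20, 27 — the last one ≤ 30 is the 27th.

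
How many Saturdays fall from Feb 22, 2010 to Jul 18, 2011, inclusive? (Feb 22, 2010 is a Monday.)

73

Feb 22, 2010 is a Monday; the first Saturday on or after it is Feb 27, 2010 (5 days later).
From Feb 27, 2010 to Jul 18, 2011: 307 + 199 = 506 days (rest of 2010, to Jul 18, 2011 in 2011).
506 ÷ 7 = 72 full weeks with remainder 2, so 72 more Saturdays after the first → 73.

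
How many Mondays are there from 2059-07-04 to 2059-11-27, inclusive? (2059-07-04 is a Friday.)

2059-07-04 is a Friday; the first Monday on or after it is 2059-07-07 (3 days later).
From 2059-07-07 to 2059-11-27: 24 + 31 + 30 + 31 + 27 = 143 days (rest of July, August, September, October, November).
143 ÷ 7 = 20 full weeks with remainder 3, so 20 more Mondays after the first → 21.

21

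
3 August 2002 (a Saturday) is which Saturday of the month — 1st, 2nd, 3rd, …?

1st

Day 3 falls in week ⌈3/7⌉ of the month.
Days 1–7 hold the 1st Saturday, 8–14 the 2nd, 15–21 the 3rd, 22–28 the 4th, 29–31 the 5th.
3 is in the range for the 1st.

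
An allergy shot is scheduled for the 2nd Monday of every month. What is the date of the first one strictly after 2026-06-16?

June 2026 starts on a Monday; its first Monday is the 1st, so the 2nd Monday is the 8th — 2026-06-08.
That is not after 2026-06-16, so look at July 2026.
July 2026 starts on a Wednesday; its first Monday is the 6th, so the 2nd Monday is the 13th — 2026-07-13.

2026-07-13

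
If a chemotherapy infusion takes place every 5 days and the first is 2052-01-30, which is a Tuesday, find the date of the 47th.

2052-09-16

The 47th occurrence is 46 intervals after the first: 46 × 5 = 230 days after 2052-01-30.
January has 31 days — 1 day to the end of January leaves 229.
February has 29 days (200 left).
March has 31 days (169 left).
April has 30 days (139 left).
May has 31 days (108 left).
June has 30 days (78 left).
July has 31 days (47 left).
August has 31 days (16 left).
16 days into September → 2052-09-16.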